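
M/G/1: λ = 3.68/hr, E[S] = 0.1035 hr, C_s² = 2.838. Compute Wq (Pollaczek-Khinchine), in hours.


ρ = λ·E[S] = 3.68·0.1035 = 0.3809
E[S²] = E[S]²(1+C_s²) = 0.1035²·(1+2.838) = 0.041114
Wq = λ·E[S²]/(2(1−ρ)) = 3.68·0.041114/(2·0.6191) = 0.12219 hr

Final: 0.12219 hr


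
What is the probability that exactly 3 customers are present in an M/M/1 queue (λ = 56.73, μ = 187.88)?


ρ = 56.73/187.88 = 0.3019
P_n = (1−ρ)·ρ^n = (1 − 0.3019)·0.3019^3 = 0.6981·0.027529 = 0.019217

Final: 0.019217


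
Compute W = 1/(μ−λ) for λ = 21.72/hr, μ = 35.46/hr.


W = 1/(μ−λ) = 1/(35.46 − 21.72) = 1/13.74 = 0.07278 hr

Final: 0.07278 hr


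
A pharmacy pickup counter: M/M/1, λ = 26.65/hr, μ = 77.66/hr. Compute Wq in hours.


ρ = 26.65/77.66 = 0.3432
Wq = ρ/(μ−λ) = 0.3432/(77.66 − 26.65) = 0.3432/51.01 = 0.006727 hr

Final: 0.006727 hr


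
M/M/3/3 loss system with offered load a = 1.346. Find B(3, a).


B(c,a) = (a^c/c!) / Σ_{k=0}^{c} a^k/k!
a^3/3! = 0.406428
Σ terms (k=0..3): 1.00000 + 1.34600 + 0.90586 + 0.40643 = 3.658286
B = 0.406428/3.658286 = 0.111098

Final: 0.111098


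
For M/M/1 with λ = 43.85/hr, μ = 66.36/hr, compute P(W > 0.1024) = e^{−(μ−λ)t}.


W ~ Exponential(μ−λ) for M/M/1.
μ − λ = 66.36 − 43.85 = 22.5100
P(W > t) = e^{−(μ−λ)t} = e^{−2.3050} = 0.099756

Final: 0.099756


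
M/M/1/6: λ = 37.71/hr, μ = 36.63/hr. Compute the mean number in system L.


ρ = 37.71/36.63 = 1.0295
L = ρ[1 − (K+1)ρ^K + Kρ^(K+1)] / [(1−ρ)(1−ρ^(K+1))]
Numerator: 1.0295·(1 − 7·1.190468 + 6·1.225568) = 0.020724
Denominator: (-0.02948)·(-0.225568) = 0.006651
L = 0.020724/0.006651 = 3.1161

Final: 3.1161


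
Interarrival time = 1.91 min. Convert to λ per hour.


λ = 1/(interarrival time) in consistent units.
1 hour = 60 min, so λ = 60/1.91 = 31.4136 per hour

Final: 31.4136 /hr


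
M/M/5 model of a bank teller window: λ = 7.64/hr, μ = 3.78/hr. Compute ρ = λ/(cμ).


ρ = λ/(cμ) = 7.64/(5·3.78) = 7.64/18.90 = 0.4042

Final: 0.4042


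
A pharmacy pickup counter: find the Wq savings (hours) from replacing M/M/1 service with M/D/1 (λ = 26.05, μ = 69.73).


ρ = 26.05/69.73 = 0.3736
Wq(M/M/1) = ρ/(μ−λ) = 0.3736/43.68 = 0.008553 hr
Wq(M/D/1) = ρ/(2(μ−λ)) = 0.004276 hr
Savings = 0.008553 − 0.004276 = 0.004276 hr

Final: 0.004276 hr


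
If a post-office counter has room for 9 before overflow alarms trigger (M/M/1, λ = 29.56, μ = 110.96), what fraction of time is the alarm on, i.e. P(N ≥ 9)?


ρ = 29.56/110.96 = 0.2664
P(N ≥ n) = ρ^n = 0.2664^9 = 0.000006758

Final: 0.000006758


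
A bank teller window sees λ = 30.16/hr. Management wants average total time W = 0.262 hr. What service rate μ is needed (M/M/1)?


W = 1/(μ−λ) ⇒ μ − λ = 1/W = 1/0.262 = 3.8168
μ = λ + 1/W = 30.16 + 3.8168 = 33.9768 per hr

Final: 33.9768 /hr


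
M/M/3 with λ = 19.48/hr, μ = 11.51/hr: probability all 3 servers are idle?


a = λ/μ = 19.48/11.51 = 1.6924; ρ = a/c = 0.5641
Σ_{k=0}^{2} a^k/k! (terms k=0..2) = 1.00000 + 1.69244 + 1.43218 = 4.12462
Tail: a^3/(3!(1−ρ)) = 4.84776/(6·0.4359) = 1.85374
P₀ = 1/(4.12462 + 1.85374) = 1/5.97836 = 0.167270

Final: 0.167270


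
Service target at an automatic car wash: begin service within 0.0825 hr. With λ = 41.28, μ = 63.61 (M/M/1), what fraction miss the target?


ρ = 41.28/63.61 = 0.6490
P(Wq > t) = ρ·e^{−(μ−λ)t} = 0.6490·e^{−1.8422}
= 0.6490·0.158464 = 0.102836

Final: 0.102836


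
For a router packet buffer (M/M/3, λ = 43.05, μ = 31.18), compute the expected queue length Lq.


a = λ/μ = 1.3807; ρ = a/3 = 0.4602
P₀ = 0.241164
Lq = P₀·a^c·ρ / (c!·(1−ρ)²) = 0.241164·2.63203·0.4602/(6·0.29135)
= 0.16711

Final: 0.16711


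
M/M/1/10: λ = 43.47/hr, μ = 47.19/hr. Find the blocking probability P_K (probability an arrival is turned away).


ρ = λ/μ = 43.47/47.19 = 0.9212
P_K = (1−ρ)ρ^K/(1−ρ^(K+1)) = (0.07883·0.439943)/(1 − 0.405262)
= 0.034681/0.594738 = 0.058313

Final: 0.058313


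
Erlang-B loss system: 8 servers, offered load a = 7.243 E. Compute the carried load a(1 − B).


B(8,7.243) = 0.192779 (Erlang-B)
Carried load = a(1 − B) = 7.243·(1 − 0.192779) = 7.243·0.807221 = 5.8467 E

Final: 5.8467 Erlangs


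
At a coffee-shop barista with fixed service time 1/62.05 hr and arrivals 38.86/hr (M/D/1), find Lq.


ρ = 38.86/62.05 = 0.6263
M/D/1: Lq = ρ²/(2(1−ρ)) = 0.3922/(2·0.3737) = 0.52473

Final: 0.52473


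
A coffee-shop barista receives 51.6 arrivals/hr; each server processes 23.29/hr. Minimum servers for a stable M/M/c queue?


Stability requires cμ > λ ⇔ c > λ/μ.
λ/μ = 51.6/23.29 = 2.2155
Minimum integer c = ⌊2.2155⌋ + 1 = 3
Check: 3·23.29 = 69.87 > 51.6, while 2·23.29 = 46.58 ≤ 51.6

Final: 3 servers


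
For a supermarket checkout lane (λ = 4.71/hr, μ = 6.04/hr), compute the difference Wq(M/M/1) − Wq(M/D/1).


ρ = 4.71/6.04 = 0.7798
Wq(M/M/1) = ρ/(μ−λ) = 0.7798/1.33 = 0.58632 hr
Wq(M/D/1) = ρ/(2(μ−λ)) = 0.29316 hr
Savings = 0.58632 − 0.29316 = 0.29316 hr

Final: 0.29316 hr


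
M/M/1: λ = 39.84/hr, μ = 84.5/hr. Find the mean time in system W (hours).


W = 1/(μ−λ) = 1/(84.5 − 39.84) = 1/44.66 = 0.02239 hr

Final: 0.02239 hr


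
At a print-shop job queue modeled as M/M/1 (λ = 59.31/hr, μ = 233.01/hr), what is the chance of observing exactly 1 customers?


ρ = 59.31/233.01 = 0.2545
P_n = (1−ρ)·ρ^n = (1 − 0.2545)·0.2545^1 = 0.7455·0.254538 = 0.189749

Final: 0.189749


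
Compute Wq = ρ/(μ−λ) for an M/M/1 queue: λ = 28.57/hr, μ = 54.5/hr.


ρ = 28.57/54.5 = 0.5242
Wq = ρ/(μ−λ) = 0.5242/(54.5 − 28.57) = 0.5242/25.93 = 0.02022 hr

Final: 0.02022 hr


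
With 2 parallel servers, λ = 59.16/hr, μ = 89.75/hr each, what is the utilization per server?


ρ = λ/(cμ) = 59.16/(2·89.75) = 59.16/179.50 = 0.3296

Final: 0.3296


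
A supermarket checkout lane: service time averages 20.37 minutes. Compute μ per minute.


μ = 1/(service time) in consistent units.
1 minute = 1 min, so μ = 1/20.37 = 0.04909 per minute

Final: 0.04909 /min


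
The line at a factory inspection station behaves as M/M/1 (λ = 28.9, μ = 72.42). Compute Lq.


ρ = 28.9/72.42 = 0.3991
Lq = ρ²/(1−ρ) = 0.1592/0.6009 = 0.2650

Final: 0.2650


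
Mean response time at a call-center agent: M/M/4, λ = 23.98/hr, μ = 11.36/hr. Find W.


a = 2.1109; ρ = 0.5277; P₀ = 0.115495
Lq = P₀·a^c·ρ/(c!(1−ρ)²) = 0.22608
Wq = Lq/λ = 0.22608/23.98 = 0.009428 hr
W = Wq + 1/μ = 0.009428 + 0.08803 = 0.09746 hr

Final: 0.09746 hr


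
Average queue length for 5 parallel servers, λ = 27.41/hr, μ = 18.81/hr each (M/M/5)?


a = λ/μ = 1.4572; ρ = a/5 = 0.2914
P₀ = 0.232569
Lq = P₀·a^c·ρ / (c!·(1−ρ)²) = 0.232569·6.57054·0.2914/(120·0.50206)
= 0.007392

Final: 0.007392


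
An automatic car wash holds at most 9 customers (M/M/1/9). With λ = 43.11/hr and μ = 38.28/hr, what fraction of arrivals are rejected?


ρ = λ/μ = 43.11/38.28 = 1.1262
P_K = (1−ρ)ρ^K/(1−ρ^(K+1)) = (-0.1262·2.913767)/(1 − 3.281413)
= -0.367646/-2.281413 = 0.161148

Final: 0.161148


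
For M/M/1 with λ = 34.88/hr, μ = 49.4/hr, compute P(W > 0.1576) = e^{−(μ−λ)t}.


W ~ Exponential(μ−λ) for M/M/1.
μ − λ = 49.4 − 34.88 = 14.5200
P(W > t) = e^{−(μ−λ)t} = e^{−2.2884} = 0.101433

Final: 0.101433


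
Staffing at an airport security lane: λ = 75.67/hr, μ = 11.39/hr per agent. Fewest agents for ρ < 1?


Stability requires cμ > λ ⇔ c > λ/μ.
λ/μ = 75.67/11.39 = 6.6435
Minimum integer c = ⌊6.6435⌋ + 1 = 7
Check: 7·11.39 = 79.73 > 75.67, while 6·11.39 = 68.34 ≤ 75.67

Final: 7 servers


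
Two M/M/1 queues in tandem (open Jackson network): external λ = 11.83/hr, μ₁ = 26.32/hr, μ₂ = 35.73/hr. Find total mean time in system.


Each node sees arrival rate λ = 11.83/hr (tandem ⇒ throughput preserved).
W₁ = 1/(μ₁−λ) = 1/(26.32−11.83) = 0.06901 hr
W₂ = 1/(μ₂−λ) = 1/(35.73−11.83) = 0.04184 hr
W_total = W₁ + W₂ = 0.06901 + 0.04184 = 0.11085 hr

Final: 0.11085 hr


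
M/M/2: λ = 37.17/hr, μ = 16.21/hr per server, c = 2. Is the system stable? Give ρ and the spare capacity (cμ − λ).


Total capacity cμ = 2·16.21 = 32.42/hr
ρ = λ/(cμ) = 37.17/32.42 = 1.1465
Stable ⇔ ρ < 1: NO
Spare capacity = cμ − λ = 32.42 − 37.17 = -4.75/hr

Final: ρ = 1.1465; unstable; margin = -4.75/hr


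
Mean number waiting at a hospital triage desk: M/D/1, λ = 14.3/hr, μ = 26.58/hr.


ρ = 14.3/26.58 = 0.5380
M/D/1: Lq = ρ²/(2(1−ρ)) = 0.2894/(2·0.4620) = 0.31325

Final: 0.31325


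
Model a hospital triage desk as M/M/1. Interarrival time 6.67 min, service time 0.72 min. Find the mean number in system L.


λ = 60/6.67 = 8.9955 /hr
μ = 60/0.72 = 83.3333 /hr
ρ = λ/μ = 8.9955/83.3333 = 0.1079
L = ρ/(1−ρ) = 0.1079/0.8921 = 0.1210

Final: 0.1210


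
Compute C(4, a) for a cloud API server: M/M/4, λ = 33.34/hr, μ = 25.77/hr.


a = λ/μ = 1.2938; ρ = a/4 = 0.3234
P₀ = 0.272918 (from M/M/c formula)
C(c,a) = [a^c/(c!(1−ρ))]·P₀ = [2.80159/(24·0.6766)]·0.272918
= 0.17254·0.272918 = 0.047089

Final: 0.047089


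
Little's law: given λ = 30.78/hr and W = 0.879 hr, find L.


L = λW = 30.78·0.879 = 27.0556

Final: 27.0556


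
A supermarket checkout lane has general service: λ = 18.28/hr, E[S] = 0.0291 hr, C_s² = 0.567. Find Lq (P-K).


ρ = λ·E[S] = 18.28·0.0291 = 0.5319
Lq = ρ²(1+C_s²)/(2(1−ρ)) = 0.2830·(1+0.567)/(2·0.4681)
= 0.2830·1.5670/0.9361 = 0.47368

Final: 0.47368


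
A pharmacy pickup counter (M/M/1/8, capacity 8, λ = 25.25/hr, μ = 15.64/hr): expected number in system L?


ρ = 25.25/15.64 = 1.6145
L = ρ[1 − (K+1)ρ^K + Kρ^(K+1)] / [(1−ρ)(1−ρ^(K+1))]
Numerator: 1.6145·(1 − 9·46.152695 + 8·74.511225) = 293.370679
Denominator: (-0.6145)·(-73.511225) = 45.168982
L = 293.370679/45.168982 = 6.4950

Final: 6.4950


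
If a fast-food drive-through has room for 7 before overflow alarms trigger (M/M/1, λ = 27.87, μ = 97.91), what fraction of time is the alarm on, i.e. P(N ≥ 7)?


ρ = 27.87/97.91 = 0.2846
P(N ≥ n) = ρ^n = 0.2846^7 = 0.0001514

Final: 0.0001514


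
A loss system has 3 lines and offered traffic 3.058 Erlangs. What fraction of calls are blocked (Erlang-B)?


B(c,a) = (a^c/c!) / Σ_{k=0}^{c} a^k/k!
a^3/3! = 4.766079
Σ terms (k=0..3): 1.00000 + 3.05800 + 4.67568 + 4.76608 = 13.499761
B = 4.766079/13.499761 = 0.353049

Final: 0.353049


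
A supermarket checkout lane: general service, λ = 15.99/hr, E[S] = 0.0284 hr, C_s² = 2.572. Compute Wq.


ρ = λ·E[S] = 15.99·0.0284 = 0.4541
E[S²] = E[S]²(1+C_s²) = 0.0284²·(1+2.572) = 0.002881
Wq = λ·E[S²]/(2(1−ρ)) = 15.99·0.002881/(2·0.5459) = 0.04220 hr

Final: 0.04220 hr


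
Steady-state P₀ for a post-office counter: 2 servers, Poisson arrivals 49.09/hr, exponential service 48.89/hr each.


a = λ/μ = 49.09/48.89 = 1.0041; ρ = a/c = 0.5020
Σ_{k=0}^{1} a^k/k! (terms k=0..1) = 1.00000 + 1.00409 = 2.00409
Tail: a^2/(2!(1−ρ)) = 1.00820/(2·0.4980) = 1.01234
P₀ = 1/(2.00409 + 1.01234) = 1/3.01643 = 0.331518

Final: 0.331518


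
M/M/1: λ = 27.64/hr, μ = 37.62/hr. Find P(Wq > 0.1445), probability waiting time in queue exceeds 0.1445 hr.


ρ = 27.64/37.62 = 0.7347
P(Wq > t) = ρ·e^{−(μ−λ)t} = 0.7347·e^{−1.4421}
= 0.7347·0.236428 = 0.173708

Final: 0.173708


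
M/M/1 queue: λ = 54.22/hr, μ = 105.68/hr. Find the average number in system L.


ρ = λ/μ = 54.22/105.68 = 0.5131
L = ρ/(1−ρ) = 0.5131/(1 − 0.5131) = 0.5131/0.4869 = 1.0536

Final: 1.0536


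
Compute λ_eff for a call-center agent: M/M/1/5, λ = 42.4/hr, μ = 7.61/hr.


ρ = 5.5716; P_K = (1−ρ)ρ^5/(1−ρ^6) = 0.820546
λ_eff = λ(1 − P_K) = 42.4·(1 − 0.820546) = 42.4·0.179454 = 7.6088 /hr

Final: 7.6088 /hr


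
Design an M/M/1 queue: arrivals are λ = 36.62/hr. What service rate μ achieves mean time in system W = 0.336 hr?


W = 1/(μ−λ) ⇒ μ − λ = 1/W = 1/0.336 = 2.9762
μ = λ + 1/W = 36.62 + 2.9762 = 39.5962 per hr

Final: 39.5962 /hr


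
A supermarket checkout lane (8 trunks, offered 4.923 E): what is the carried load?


B(8,4.923) = 0.066471 (Erlang-B)
Carried load = a(1 − B) = 4.923·(1 − 0.066471) = 4.923·0.933529 = 4.5958 E

Final: 4.5958 Erlangs


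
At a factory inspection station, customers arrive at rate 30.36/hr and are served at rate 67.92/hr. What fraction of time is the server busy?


ρ = λ/μ = 30.36/67.92 = 0.4470

Final: 0.4470


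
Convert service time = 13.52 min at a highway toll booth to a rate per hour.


μ = 1/(service time) in consistent units.
1 hour = 60 min, so μ = 60/13.52 = 4.4379 per hour

Final: 4.4379 /hr


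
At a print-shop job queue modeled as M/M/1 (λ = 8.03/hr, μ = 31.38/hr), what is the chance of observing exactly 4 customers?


ρ = 8.03/31.38 = 0.2559
P_n = (1−ρ)·ρ^n = (1 − 0.2559)·0.2559^4 = 0.7441·0.004288 = 0.003191

Final: 0.003191


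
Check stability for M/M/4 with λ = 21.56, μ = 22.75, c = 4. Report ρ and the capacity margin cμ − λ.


Total capacity cμ = 4·22.75 = 91.00/hr
ρ = λ/(cμ) = 21.56/91.00 = 0.2369
Stable ⇔ ρ < 1: YES
Spare capacity = cμ − λ = 91.00 − 21.56 = 69.44/hr

Final: ρ = 0.2369; stable; margin = 69.44/hr


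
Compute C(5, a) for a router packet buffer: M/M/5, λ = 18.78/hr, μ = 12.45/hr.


a = λ/μ = 1.5084; ρ = a/5 = 0.3017
P₀ = 0.220893 (from M/M/c formula)
C(c,a) = [a^c/(c!(1−ρ))]·P₀ = [7.80964/(120·0.6983)]·0.220893
= 0.09320·0.220893 = 0.020586

Final: 0.020586


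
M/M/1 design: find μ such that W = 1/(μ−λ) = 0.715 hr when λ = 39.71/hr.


W = 1/(μ−λ) ⇒ μ − λ = 1/W = 1/0.715 = 1.3986
μ = λ + 1/W = 39.71 + 1.3986 = 41.1086 per hr

Final: 41.1086 /hr


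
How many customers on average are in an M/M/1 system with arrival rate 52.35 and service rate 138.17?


ρ = λ/μ = 52.35/138.17 = 0.3789
L = ρ/(1−ρ) = 0.3789/(1 − 0.3789) = 0.3789/0.6211 = 0.6100

Final: 0.6100


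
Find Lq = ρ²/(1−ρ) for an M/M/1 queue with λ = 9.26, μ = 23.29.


ρ = 9.26/23.29 = 0.3976
Lq = ρ²/(1−ρ) = 0.1581/0.6024 = 0.2624

Final: 0.2624


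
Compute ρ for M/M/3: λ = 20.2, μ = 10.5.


ρ = λ/(cμ) = 20.2/(3·10.5) = 20.2/31.50 = 0.6413

Final: 0.6413


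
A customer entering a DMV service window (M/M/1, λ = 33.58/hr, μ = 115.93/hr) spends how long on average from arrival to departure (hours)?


W = 1/(μ−λ) = 1/(115.93 − 33.58) = 1/82.35 = 0.01214 hr

Final: 0.01214 hr


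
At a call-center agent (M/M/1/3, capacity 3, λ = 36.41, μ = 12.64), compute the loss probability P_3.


ρ = λ/μ = 36.41/12.64 = 2.8805
P_K = (1−ρ)ρ^K/(1−ρ^(K+1)) = (-1.8805·23.901261)/(1 − 68.848490)
= -44.947229/-67.848490 = 0.662465

Final: 0.662465


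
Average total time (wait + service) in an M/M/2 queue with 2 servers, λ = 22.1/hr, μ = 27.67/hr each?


a = 0.7987; ρ = 0.3993; P₀ = 0.429236
Lq = P₀·a^c·ρ/(c!(1−ρ)²) = 0.15154
Wq = Lq/λ = 0.15154/22.1 = 0.006857 hr
W = Wq + 1/μ = 0.006857 + 0.03614 = 0.04300 hr

Final: 0.04300 hr


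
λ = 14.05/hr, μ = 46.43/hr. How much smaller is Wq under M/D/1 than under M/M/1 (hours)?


ρ = 14.05/46.43 = 0.3026
Wq(M/M/1) = ρ/(μ−λ) = 0.3026/32.38 = 0.009345 hr
Wq(M/D/1) = ρ/(2(μ−λ)) = 0.004673 hr
Savings = 0.009345 − 0.004673 = 0.004673 hr

Final: 0.004673 hr


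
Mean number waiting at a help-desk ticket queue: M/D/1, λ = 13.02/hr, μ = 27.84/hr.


ρ = 13.02/27.84 = 0.4677
M/D/1: Lq = ρ²/(2(1−ρ)) = 0.2187/(2·0.5323) = 0.20544

Final: 0.20544


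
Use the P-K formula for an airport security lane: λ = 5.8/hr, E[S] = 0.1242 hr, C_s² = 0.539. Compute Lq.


ρ = λ·E[S] = 5.8·0.1242 = 0.7204
Lq = ρ²(1+C_s²)/(2(1−ρ)) = 0.5189·(1+0.539)/(2·0.2796)
= 0.5189·1.5390/0.5593 = 1.42794

Final: 1.42794


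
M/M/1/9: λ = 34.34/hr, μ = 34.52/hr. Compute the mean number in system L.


ρ = 34.34/34.52 = 0.9948
L = ρ[1 − (K+1)ρ^K + Kρ^(K+1)] / [(1−ρ)(1−ρ^(K+1))]
Numerator: 0.9948·(1 − 10·0.954038 + 9·0.949063) = 0.001184
Denominator: (0.005214)·(0.050937) = 0.0002656
L = 0.001184/0.0002656 = 4.4569

Final: 4.4569


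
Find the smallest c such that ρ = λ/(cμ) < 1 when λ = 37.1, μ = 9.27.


Stability requires cμ > λ ⇔ c > λ/μ.
λ/μ = 37.1/9.27 = 4.0022
Minimum integer c = ⌊4.0022⌋ + 1 = 5
Check: 5·9.27 = 46.35 > 37.1, while 4·9.27 = 37.08 ≤ 37.1

Final: 5 servers


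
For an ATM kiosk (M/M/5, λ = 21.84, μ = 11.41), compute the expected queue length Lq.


a = λ/μ = 1.9141; ρ = a/5 = 0.3828
P₀ = 0.146604
Lq = P₀·a^c·ρ / (c!·(1−ρ)²) = 0.146604·25.69419·0.3828/(120·0.38091)
= 0.03155

Final: 0.03155


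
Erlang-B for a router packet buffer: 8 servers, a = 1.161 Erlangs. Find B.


B(c,a) = (a^c/c!) / Σ_{k=0}^{c} a^k/k!
a^8/8! = 0.00008187
Σ terms (k=0..8): 1.00000 + 1.16100 + 0.67396 + 0.26082 + 0.07570 + 0.01758 + 0.003401 + 0.0005642 + 0.00008187 = 3.193113
B = 0.00008187/3.193113 = 0.00002564

Final: 0.00002564


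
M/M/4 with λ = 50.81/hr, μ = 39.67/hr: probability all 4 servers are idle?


a = λ/μ = 50.81/39.67 = 1.2808; ρ = a/c = 0.3202
Σ_{k=0}^{3} a^k/k! (terms k=0..3) = 1.00000 + 1.28082 + 0.82025 + 0.35019 = 3.45126
Tail: a^4/(4!(1−ρ)) = 2.69121/(24·0.6798) = 0.16495
P₀ = 1/(3.45126 + 0.16495) = 1/3.61621 = 0.276533

Final: 0.276533


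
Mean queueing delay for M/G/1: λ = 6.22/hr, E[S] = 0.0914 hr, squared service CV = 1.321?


ρ = λ·E[S] = 6.22·0.0914 = 0.5685
E[S²] = E[S]²(1+C_s²) = 0.0914²·(1+1.321) = 0.019390
Wq = λ·E[S²]/(2(1−ρ)) = 6.22·0.019390/(2·0.4315) = 0.13975 hr

Final: 0.13975 hr


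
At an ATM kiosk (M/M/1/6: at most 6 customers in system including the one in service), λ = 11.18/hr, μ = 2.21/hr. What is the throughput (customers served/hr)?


ρ = 5.0588; P_K = (1−ρ)ρ^6/(1−ρ^7) = 0.802335
λ_eff = λ(1 − P_K) = 11.18·(1 − 0.802335) = 11.18·0.197665 = 2.2099 /hr

Final: 2.2099 /hr


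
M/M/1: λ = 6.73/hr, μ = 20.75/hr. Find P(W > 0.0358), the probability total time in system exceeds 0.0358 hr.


W ~ Exponential(μ−λ) for M/M/1.
μ − λ = 20.75 − 6.73 = 14.0200
P(W > t) = e^{−(μ−λ)t} = e^{−0.5019} = 0.605370

Final: 0.605370


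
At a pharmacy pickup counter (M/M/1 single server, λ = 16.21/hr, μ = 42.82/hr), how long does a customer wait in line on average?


ρ = 16.21/42.82 = 0.3786
Wq = ρ/(μ−λ) = 0.3786/(42.82 − 16.21) = 0.3786/26.61 = 0.01423 hr

Final: 0.01423 hr


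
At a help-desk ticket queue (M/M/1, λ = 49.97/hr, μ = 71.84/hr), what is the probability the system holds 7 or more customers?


ρ = 49.97/71.84 = 0.6956
P(N ≥ n) = ρ^n = 0.6956^7 = 0.078777

Final: 0.078777


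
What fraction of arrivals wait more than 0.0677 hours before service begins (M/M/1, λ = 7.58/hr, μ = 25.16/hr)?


ρ = 7.58/25.16 = 0.3013
P(Wq > t) = ρ·e^{−(μ−λ)t} = 0.3013·e^{−1.1902}
= 0.3013·0.304171 = 0.091638

Final: 0.091638


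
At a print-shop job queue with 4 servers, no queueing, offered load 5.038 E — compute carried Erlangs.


B(4,5.038) = 0.401333 (Erlang-B)
Carried load = a(1 − B) = 5.038·(1 − 0.401333) = 5.038·0.598667 = 3.0161 E

Final: 3.0161 Erlangs


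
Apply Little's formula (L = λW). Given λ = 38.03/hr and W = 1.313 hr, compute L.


L = λW = 38.03·1.313 = 49.9334

Final: 49.9334


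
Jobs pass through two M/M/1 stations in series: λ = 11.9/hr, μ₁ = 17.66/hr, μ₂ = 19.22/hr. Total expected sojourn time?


Each node sees arrival rate λ = 11.9/hr (tandem ⇒ throughput preserved).
W₁ = 1/(μ₁−λ) = 1/(17.66−11.9) = 0.17361 hr
W₂ = 1/(μ₂−λ) = 1/(19.22−11.9) = 0.13661 hr
W_total = W₁ + W₂ = 0.17361 + 0.13661 = 0.31022 hr

Final: 0.31022 hr


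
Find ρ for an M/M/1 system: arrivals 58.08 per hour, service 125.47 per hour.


ρ = λ/μ = 58.08/125.47 = 0.4629

Final: 0.4629


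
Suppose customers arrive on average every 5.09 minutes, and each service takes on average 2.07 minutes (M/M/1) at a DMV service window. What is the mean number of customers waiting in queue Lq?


λ = 60/5.09 = 11.7878 /hr
μ = 60/2.07 = 28.9855 /hr
ρ = λ/μ = 11.7878/28.9855 = 0.4067
Lq = ρ²/(1−ρ) = 0.1654/0.5933 = 0.2788

Final: 0.2788


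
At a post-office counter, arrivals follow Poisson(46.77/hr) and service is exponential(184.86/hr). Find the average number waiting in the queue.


ρ = 46.77/184.86 = 0.2530
Lq = ρ²/(1−ρ) = 0.06401/0.7470 = 0.08569

Final: 0.08569


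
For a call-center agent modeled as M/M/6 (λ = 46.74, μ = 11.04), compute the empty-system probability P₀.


a = λ/μ = 46.74/11.04 = 4.2337; ρ = a/c = 0.7056
Σ_{k=0}^{5} a^k/k! (terms k=0..5) = 1.00000 + 4.23370 + 8.96209 + 12.64759 + 13.38651 + 11.33488 = 51.56476
Tail: a^6/(6!(1−ρ)) = 5758.61187/(720·0.2944) = 27.16884
P₀ = 1/(51.56476 + 27.16884) = 1/78.73359 = 0.012701

Final: 0.012701


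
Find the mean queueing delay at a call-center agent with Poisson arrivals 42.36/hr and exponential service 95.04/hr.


ρ = 42.36/95.04 = 0.4457
Wq = ρ/(μ−λ) = 0.4457/(95.04 − 42.36) = 0.4457/52.68 = 0.008461 hr

Final: 0.008461 hr


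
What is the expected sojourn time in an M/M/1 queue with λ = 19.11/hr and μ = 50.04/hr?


W = 1/(μ−λ) = 1/(50.04 − 19.11) = 1/30.93 = 0.03233 hr

Final: 0.03233 hr


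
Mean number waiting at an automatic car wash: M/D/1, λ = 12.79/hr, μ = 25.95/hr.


ρ = 12.79/25.95 = 0.4929
M/D/1: Lq = ρ²/(2(1−ρ)) = 0.2429/(2·0.5071) = 0.23951

Final: 0.23951


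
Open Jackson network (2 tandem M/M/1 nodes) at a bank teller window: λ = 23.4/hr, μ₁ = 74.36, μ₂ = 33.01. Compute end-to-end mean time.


Each node sees arrival rate λ = 23.4/hr (tandem ⇒ throughput preserved).
W₁ = 1/(μ₁−λ) = 1/(74.36−23.4) = 0.01962 hr
W₂ = 1/(μ₂−λ) = 1/(33.01−23.4) = 0.10406 hr
W_total = W₁ + W₂ = 0.01962 + 0.10406 = 0.12368 hr

Final: 0.12368 hr


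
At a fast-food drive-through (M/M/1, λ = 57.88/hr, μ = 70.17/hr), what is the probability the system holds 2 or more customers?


ρ = 57.88/70.17 = 0.8249
P(N ≥ n) = ρ^n = 0.8249^2 = 0.680384

Final: 0.680384


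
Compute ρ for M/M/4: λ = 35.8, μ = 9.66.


ρ = λ/(cμ) = 35.8/(4·9.66) = 35.8/38.64 = 0.9265

Final: 0.9265


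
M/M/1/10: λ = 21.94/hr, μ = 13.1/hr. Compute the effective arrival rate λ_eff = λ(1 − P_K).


ρ = 1.6748; P_K = (1−ρ)ρ^10/(1−ρ^11) = 0.404307
λ_eff = λ(1 − P_K) = 21.94·(1 − 0.404307) = 21.94·0.595693 = 13.0695 /hr

Final: 13.0695 /hr


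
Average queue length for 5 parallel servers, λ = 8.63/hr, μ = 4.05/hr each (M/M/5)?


a = λ/μ = 2.1309; ρ = a/5 = 0.4262
P₀ = 0.117499
Lq = P₀·a^c·ρ / (c!·(1−ρ)²) = 0.117499·43.93179·0.4262/(120·0.32928)
= 0.05567

Final: 0.05567


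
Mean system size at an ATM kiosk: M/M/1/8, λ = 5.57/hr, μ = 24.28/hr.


ρ = 5.57/24.28 = 0.2294
L = ρ[1 − (K+1)ρ^K + Kρ^(K+1)] / [(1−ρ)(1−ρ^(K+1))]
Numerator: 0.2294·(1 − 9·0.000007671 + 8·0.000001760) = 0.229394
Denominator: (0.7706)·(0.999998) = 0.770592
L = 0.229394/0.770592 = 0.2977

Final: 0.2977


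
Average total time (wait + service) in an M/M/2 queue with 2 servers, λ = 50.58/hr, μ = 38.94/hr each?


a = 1.2989; ρ = 0.6495; P₀ = 0.212518
Lq = P₀·a^c·ρ/(c!(1−ρ)²) = 0.94757
Wq = Lq/λ = 0.94757/50.58 = 0.01873 hr
W = Wq + 1/μ = 0.01873 + 0.02568 = 0.04441 hr

Final: 0.04441 hr


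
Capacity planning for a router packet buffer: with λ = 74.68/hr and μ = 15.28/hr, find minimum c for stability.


Stability requires cμ > λ ⇔ c > λ/μ.
λ/μ = 74.68/15.28 = 4.8874
Minimum integer c = ⌊4.8874⌋ + 1 = 5
Check: 5·15.28 = 76.40 > 74.68, while 4·15.28 = 61.12 ≤ 74.68

Final: 5 servers


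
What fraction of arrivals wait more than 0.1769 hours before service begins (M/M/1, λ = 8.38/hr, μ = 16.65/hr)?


ρ = 8.38/16.65 = 0.5033
P(Wq > t) = ρ·e^{−(μ−λ)t} = 0.5033·e^{−1.4630}
= 0.5033·0.231549 = 0.116539

Final: 0.116539


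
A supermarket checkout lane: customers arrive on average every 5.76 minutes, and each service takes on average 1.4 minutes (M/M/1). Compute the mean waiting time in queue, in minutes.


λ = 60/5.76 = 10.4167 /hr
μ = 60/1.4 = 42.8571 /hr
ρ = λ/μ = 10.4167/42.8571 = 0.2431
Wq = ρ/(μ−λ) = 0.2431/(42.8571−10.4167) = 0.007492 hr
In minutes: 0.007492·60 = 0.4495 min

Final: 0.4495 min


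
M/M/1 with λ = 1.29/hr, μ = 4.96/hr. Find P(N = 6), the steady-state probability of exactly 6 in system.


ρ = 1.29/4.96 = 0.2601
P_n = (1−ρ)·ρ^n = (1 − 0.2601)·0.2601^6 = 0.7399·0.0003095 = 0.0002290

Final: 0.0002290


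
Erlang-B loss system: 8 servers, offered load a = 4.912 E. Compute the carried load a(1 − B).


B(8,4.912) = 0.065966 (Erlang-B)
Carried load = a(1 − B) = 4.912·(1 − 0.065966) = 4.912·0.934034 = 4.5880 E

Final: 4.5880 Erlangs


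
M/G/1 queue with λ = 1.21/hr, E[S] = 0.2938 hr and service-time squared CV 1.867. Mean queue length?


ρ = λ·E[S] = 1.21·0.2938 = 0.3555
Lq = ρ²(1+C_s²)/(2(1−ρ)) = 0.1264·(1+1.867)/(2·0.6445)
= 0.1264·2.8670/1.2890 = 0.28109

Final: 0.28109


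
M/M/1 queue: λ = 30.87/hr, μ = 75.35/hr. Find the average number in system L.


ρ = λ/μ = 30.87/75.35 = 0.4097
L = ρ/(1−ρ) = 0.4097/(1 − 0.4097) = 0.4097/0.5903 = 0.6940

Final: 0.6940


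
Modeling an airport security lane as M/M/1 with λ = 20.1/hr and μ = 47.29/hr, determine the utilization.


ρ = λ/μ = 20.1/47.29 = 0.4250

Final: 0.4250


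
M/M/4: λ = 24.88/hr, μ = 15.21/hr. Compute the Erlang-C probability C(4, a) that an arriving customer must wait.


a = λ/μ = 1.6358; ρ = a/4 = 0.4089
P₀ = 0.192019 (from M/M/c formula)
C(c,a) = [a^c/(c!(1−ρ))]·P₀ = [7.15953/(24·0.5911)]·0.192019
= 0.50471·0.192019 = 0.096914

Final: 0.096914


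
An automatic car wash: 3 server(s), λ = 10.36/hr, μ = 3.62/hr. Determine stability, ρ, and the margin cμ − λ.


Total capacity cμ = 3·3.62 = 10.86/hr
ρ = λ/(cμ) = 10.36/10.86 = 0.9540
Stable ⇔ ρ < 1: YES
Spare capacity = cμ − λ = 10.86 − 10.36 = 0.50/hr

Final: ρ = 0.9540; stable; margin = 0.50/hr


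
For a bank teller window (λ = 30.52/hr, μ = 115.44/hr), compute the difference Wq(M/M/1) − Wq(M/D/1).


ρ = 30.52/115.44 = 0.2644
Wq(M/M/1) = ρ/(μ−λ) = 0.2644/84.92 = 0.003113 hr
Wq(M/D/1) = ρ/(2(μ−λ)) = 0.001557 hr
Savings = 0.003113 − 0.001557 = 0.001557 hr

Final: 0.001557 hr


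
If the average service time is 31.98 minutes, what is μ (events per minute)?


μ = 1/(service time) in consistent units.
1 minute = 1 min, so μ = 1/31.98 = 0.03127 per minute

Final: 0.03127 /min


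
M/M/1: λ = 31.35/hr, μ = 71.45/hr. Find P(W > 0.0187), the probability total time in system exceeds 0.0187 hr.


W ~ Exponential(μ−λ) for M/M/1.
μ − λ = 71.45 − 31.35 = 40.1000
P(W > t) = e^{−(μ−λ)t} = e^{−0.7499} = 0.472428

Final: 0.472428


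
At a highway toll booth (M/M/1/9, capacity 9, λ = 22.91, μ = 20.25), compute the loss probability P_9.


ρ = λ/μ = 22.91/20.25 = 1.1314
P_K = (1−ρ)ρ^K/(1−ρ^(K+1)) = (-0.1314·3.036691)/(1 − 3.435584)
= -0.398894/-2.435584 = 0.163777

Final: 0.163777


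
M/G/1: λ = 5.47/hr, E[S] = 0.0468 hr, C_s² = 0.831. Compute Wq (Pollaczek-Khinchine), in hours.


ρ = λ·E[S] = 5.47·0.0468 = 0.2560
E[S²] = E[S]²(1+C_s²) = 0.0468²·(1+0.831) = 0.004010
Wq = λ·E[S²]/(2(1−ρ)) = 5.47·0.004010/(2·0.7440) = 0.01474 hr

Final: 0.01474 hr


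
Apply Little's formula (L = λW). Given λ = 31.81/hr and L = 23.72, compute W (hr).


W = L/λ = 23.72/31.81 = 0.7457 hr

Final: 0.7457 hr


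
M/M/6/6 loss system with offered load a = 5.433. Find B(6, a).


B(c,a) = (a^c/c!) / Σ_{k=0}^{c} a^k/k!
a^6/6! = 35.719530
Σ terms (k=0..6): 1.00000 + 5.43300 + 14.75874 + 26.72809 + 36.30342 + 39.44730 + 35.71953 = 159.390083
B = 35.719530/159.390083 = 0.224101

Final: 0.224101


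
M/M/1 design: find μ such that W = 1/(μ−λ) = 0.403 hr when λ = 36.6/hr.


W = 1/(μ−λ) ⇒ μ − λ = 1/W = 1/0.403 = 2.4814
μ = λ + 1/W = 36.6 + 2.4814 = 39.0814 per hr

Final: 39.0814 /hr


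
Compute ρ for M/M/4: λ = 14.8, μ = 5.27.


ρ = λ/(cμ) = 14.8/(4·5.27) = 14.8/21.08 = 0.7021

Final: 0.7021


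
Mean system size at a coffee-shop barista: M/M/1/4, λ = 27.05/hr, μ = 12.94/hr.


ρ = 27.05/12.94 = 2.0904
L = ρ[1 − (K+1)ρ^K + Kρ^(K+1)] / [(1−ρ)(1−ρ^(K+1))]
Numerator: 2.0904·(1 − 5·19.095541 + 4·39.917650) = 136.280353
Denominator: (-1.0904)·(-38.917650) = 42.436479
L = 136.280353/42.436479 = 3.2114

Final: 3.2114


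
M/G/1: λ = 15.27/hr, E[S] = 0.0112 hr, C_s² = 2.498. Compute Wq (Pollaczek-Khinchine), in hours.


ρ = λ·E[S] = 15.27·0.0112 = 0.1710
E[S²] = E[S]²(1+C_s²) = 0.0112²·(1+2.498) = 0.0004388
Wq = λ·E[S²]/(2(1−ρ)) = 15.27·0.0004388/(2·0.8290) = 0.004041 hr

Final: 0.004041 hr


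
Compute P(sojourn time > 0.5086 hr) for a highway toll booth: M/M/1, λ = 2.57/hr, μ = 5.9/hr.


W ~ Exponential(μ−λ) for M/M/1.
μ − λ = 5.9 − 2.57 = 3.3300
P(W > t) = e^{−(μ−λ)t} = e^{−1.6936} = 0.183849

Final: 0.183849


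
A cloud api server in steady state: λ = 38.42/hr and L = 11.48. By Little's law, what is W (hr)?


W = L/λ = 11.48/38.42 = 0.2988 hr

Final: 0.2988 hr


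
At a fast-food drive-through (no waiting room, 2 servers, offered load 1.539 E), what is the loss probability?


B(c,a) = (a^c/c!) / Σ_{k=0}^{c} a^k/k!
a^2/2! = 1.184260
Σ terms (k=0..2): 1.00000 + 1.53900 + 1.18426 = 3.723260
B = 1.184260/3.723260 = 0.318071

Final: 0.318071


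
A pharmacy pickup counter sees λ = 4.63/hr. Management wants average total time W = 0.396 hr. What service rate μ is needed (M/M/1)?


W = 1/(μ−λ) ⇒ μ − λ = 1/W = 1/0.396 = 2.5253
μ = λ + 1/W = 4.63 + 2.5253 = 7.1553 per hr

Final: 7.1553 /hr


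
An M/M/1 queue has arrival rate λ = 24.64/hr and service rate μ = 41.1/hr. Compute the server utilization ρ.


ρ = λ/μ = 24.64/41.1 = 0.5995

Final: 0.5995


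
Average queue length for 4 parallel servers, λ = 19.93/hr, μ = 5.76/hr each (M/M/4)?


a = λ/μ = 3.4601; ρ = a/4 = 0.8650
P₀ = 0.016235
Lq = P₀·a^c·ρ / (c!·(1−ρ)²) = 0.016235·143.33071·0.8650/(24·0.01822)
= 4.60321

Final: 4.60321


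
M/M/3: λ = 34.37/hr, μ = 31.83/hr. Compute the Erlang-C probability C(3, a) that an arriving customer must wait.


a = λ/μ = 1.0798; ρ = a/3 = 0.3599
P₀ = 0.334379 (from M/M/c formula)
C(c,a) = [a^c/(c!(1−ρ))]·P₀ = [1.25901/(6·0.6401)]·0.334379
= 0.32783·0.334379 = 0.109620

Final: 0.109620


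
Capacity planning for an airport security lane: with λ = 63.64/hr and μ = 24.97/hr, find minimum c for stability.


Stability requires cμ > λ ⇔ c > λ/μ.
λ/μ = 63.64/24.97 = 2.5487
Minimum integer c = ⌊2.5487⌋ + 1 = 3
Check: 3·24.97 = 74.91 > 63.64, while 2·24.97 = 49.94 ≤ 63.64

Final: 3 servers


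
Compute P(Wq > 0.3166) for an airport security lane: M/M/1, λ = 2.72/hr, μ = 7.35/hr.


ρ = 2.72/7.35 = 0.3701
P(Wq > t) = ρ·e^{−(μ−λ)t} = 0.3701·e^{−1.4659}
= 0.3701·0.230880 = 0.085441

Final: 0.085441


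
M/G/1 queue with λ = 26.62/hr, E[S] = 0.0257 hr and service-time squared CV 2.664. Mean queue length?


ρ = λ·E[S] = 26.62·0.0257 = 0.6841
Lq = ρ²(1+C_s²)/(2(1−ρ)) = 0.4680·(1+2.664)/(2·0.3159)
= 0.4680·3.6640/0.6317 = 2.71459

Final: 2.71459


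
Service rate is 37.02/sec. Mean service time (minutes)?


Mean service time = 1/μ = 1/37.02 second = 0.02701 second
In minutes: 0.02701 × 0.0166667 = 0.0004502 min

Final: 0.0004502 min


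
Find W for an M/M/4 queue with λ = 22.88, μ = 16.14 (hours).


a = 1.4176; ρ = 0.3544; P₀ = 0.240511
Lq = P₀·a^c·ρ/(c!(1−ρ)²) = 0.03441
Wq = Lq/λ = 0.03441/22.88 = 0.001504 hr
W = Wq + 1/μ = 0.001504 + 0.06196 = 0.06346 hr

Final: 0.06346 hr


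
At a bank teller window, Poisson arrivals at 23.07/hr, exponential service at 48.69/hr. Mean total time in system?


W = 1/(μ−λ) = 1/(48.69 − 23.07) = 1/25.62 = 0.03903 hr

Final: 0.03903 hr


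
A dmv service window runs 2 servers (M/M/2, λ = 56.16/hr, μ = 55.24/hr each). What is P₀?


a = λ/μ = 56.16/55.24 = 1.0167; ρ = a/c = 0.5083
Σ_{k=0}^{1} a^k/k! (terms k=0..1) = 1.00000 + 1.01665 = 2.01665
Tail: a^2/(2!(1−ρ)) = 1.03359/(2·0.4917) = 1.05109
P₀ = 1/(2.01665 + 1.05109) = 1/3.06775 = 0.325972

Final: 0.325972


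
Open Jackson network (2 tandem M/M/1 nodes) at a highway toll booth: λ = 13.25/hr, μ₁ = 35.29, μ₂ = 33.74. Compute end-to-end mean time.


Each node sees arrival rate λ = 13.25/hr (tandem ⇒ throughput preserved).
W₁ = 1/(μ₁−λ) = 1/(35.29−13.25) = 0.04537 hr
W₂ = 1/(μ₂−λ) = 1/(33.74−13.25) = 0.04880 hr
W_total = W₁ + W₂ = 0.04537 + 0.04880 = 0.09418 hr

Final: 0.09418 hr


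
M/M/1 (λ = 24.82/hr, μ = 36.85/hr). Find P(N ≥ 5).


ρ = 24.82/36.85 = 0.6735
P(N ≥ n) = ρ^n = 0.6735^5 = 0.138619

Final: 0.138619


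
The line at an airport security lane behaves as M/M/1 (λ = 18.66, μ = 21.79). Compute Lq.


ρ = 18.66/21.79 = 0.8564
Lq = ρ²/(1−ρ) = 0.7333/0.1436 = 5.1053

Final: 5.1053


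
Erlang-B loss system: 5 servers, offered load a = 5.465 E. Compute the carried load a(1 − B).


B(5,5.465) = 0.321407 (Erlang-B)
Carried load = a(1 − B) = 5.465·(1 − 0.321407) = 5.465·0.678593 = 3.7085 E

Final: 3.7085 Erlangs


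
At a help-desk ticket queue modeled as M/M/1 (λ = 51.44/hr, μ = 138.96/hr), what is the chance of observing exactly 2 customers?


ρ = 51.44/138.96 = 0.3702
P_n = (1−ρ)·ρ^n = (1 − 0.3702)·0.3702^2 = 0.6298·0.137032 = 0.086306

Final: 0.086306


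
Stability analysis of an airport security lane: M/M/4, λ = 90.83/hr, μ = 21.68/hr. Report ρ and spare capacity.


Total capacity cμ = 4·21.68 = 86.72/hr
ρ = λ/(cμ) = 90.83/86.72 = 1.0474
Stable ⇔ ρ < 1: NO
Spare capacity = cμ − λ = 86.72 − 90.83 = -4.11/hr

Final: ρ = 1.0474; unstable; margin = -4.11/hr


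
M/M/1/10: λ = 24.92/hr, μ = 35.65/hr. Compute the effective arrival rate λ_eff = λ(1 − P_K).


ρ = 0.6990; P_K = (1−ρ)ρ^10/(1−ρ^11) = 0.008550
λ_eff = λ(1 − P_K) = 24.92·(1 − 0.008550) = 24.92·0.991450 = 24.7069 /hr

Final: 24.7069 /hr


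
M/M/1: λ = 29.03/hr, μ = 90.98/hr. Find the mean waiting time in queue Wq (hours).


ρ = 29.03/90.98 = 0.3191
Wq = ρ/(μ−λ) = 0.3191/(90.98 − 29.03) = 0.3191/61.95 = 0.005151 hr

Final: 0.005151 hr


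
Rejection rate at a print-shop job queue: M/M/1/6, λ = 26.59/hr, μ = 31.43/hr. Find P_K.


ρ = λ/μ = 26.59/31.43 = 0.8460
P_K = (1−ρ)ρ^K/(1−ρ^(K+1)) = (0.1540·0.366643)/(1 − 0.310183)
= 0.056460/0.689817 = 0.081848

Final: 0.081848


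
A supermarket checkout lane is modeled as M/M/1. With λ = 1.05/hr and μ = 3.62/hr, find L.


ρ = λ/μ = 1.05/3.62 = 0.2901
L = ρ/(1−ρ) = 0.2901/(1 − 0.2901) = 0.2901/0.7099 = 0.4086

Final: 0.4086


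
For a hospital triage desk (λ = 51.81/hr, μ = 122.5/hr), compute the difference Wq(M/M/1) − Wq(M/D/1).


ρ = 51.81/122.5 = 0.4229
Wq(M/M/1) = ρ/(μ−λ) = 0.4229/70.69 = 0.005983 hr
Wq(M/D/1) = ρ/(2(μ−λ)) = 0.002992 hr
Savings = 0.005983 − 0.002992 = 0.002992 hr

Final: 0.002992 hr


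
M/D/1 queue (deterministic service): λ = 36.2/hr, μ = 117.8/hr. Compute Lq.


ρ = 36.2/117.8 = 0.3073
M/D/1: Lq = ρ²/(2(1−ρ)) = 0.09443/(2·0.6927) = 0.06816

Final: 0.06816


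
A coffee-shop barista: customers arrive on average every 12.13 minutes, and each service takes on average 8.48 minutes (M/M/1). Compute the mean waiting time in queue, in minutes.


λ = 60/12.13 = 4.9464 /hr
μ = 60/8.48 = 7.0755 /hr
ρ = λ/μ = 4.9464/7.0755 = 0.6991
Wq = ρ/(μ−λ) = 0.6991/(7.0755−4.9464) = 0.32836 hr
In minutes: 0.32836·60 = 19.701 min

Final: 19.701 min


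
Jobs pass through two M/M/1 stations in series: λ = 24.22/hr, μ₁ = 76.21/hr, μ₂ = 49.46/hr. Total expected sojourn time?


Each node sees arrival rate λ = 24.22/hr (tandem ⇒ throughput preserved).
W₁ = 1/(μ₁−λ) = 1/(76.21−24.22) = 0.01923 hr
W₂ = 1/(μ₂−λ) = 1/(49.46−24.22) = 0.03962 hr
W_total = W₁ + W₂ = 0.01923 + 0.03962 = 0.05885 hr

Final: 0.05885 hr


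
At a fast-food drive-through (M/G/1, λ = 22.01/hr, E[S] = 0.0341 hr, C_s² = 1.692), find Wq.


ρ = λ·E[S] = 22.01·0.0341 = 0.7505
E[S²] = E[S]²(1+C_s²) = 0.0341²·(1+1.692) = 0.003130
Wq = λ·E[S²]/(2(1−ρ)) = 22.01·0.003130/(2·0.2495) = 0.13809 hr

Final: 0.13809 hr


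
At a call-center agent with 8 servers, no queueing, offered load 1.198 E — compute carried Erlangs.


B(8,1.198) = 0.00003176 (Erlang-B)
Carried load = a(1 − B) = 1.198·(1 − 0.00003176) = 1.198·0.999968 = 1.1980 E

Final: 1.1980 Erlangs


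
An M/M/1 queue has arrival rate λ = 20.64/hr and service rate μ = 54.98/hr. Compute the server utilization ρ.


ρ = λ/μ = 20.64/54.98 = 0.3754

Final: 0.3754


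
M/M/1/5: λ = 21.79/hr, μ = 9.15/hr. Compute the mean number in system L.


ρ = 21.79/9.15 = 2.3814
L = ρ[1 − (K+1)ρ^K + Kρ^(K+1)] / [(1−ρ)(1−ρ^(K+1))]
Numerator: 2.3814·(1 − 6·76.591519 + 5·182.396633) = 1079.817269
Denominator: (-1.3814)·(-181.396633) = 250.585076
L = 1079.817269/250.585076 = 4.3092

Final: 4.3092


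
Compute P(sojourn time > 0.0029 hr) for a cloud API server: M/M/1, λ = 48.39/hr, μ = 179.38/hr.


W ~ Exponential(μ−λ) for M/M/1.
μ − λ = 179.38 − 48.39 = 130.9900
P(W > t) = e^{−(μ−λ)t} = e^{−0.3799} = 0.683950

Final: 0.683950


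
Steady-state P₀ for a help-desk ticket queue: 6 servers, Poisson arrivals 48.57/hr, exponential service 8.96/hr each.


a = λ/μ = 48.57/8.96 = 5.4208; ρ = a/c = 0.9035
Σ_{k=0}^{5} a^k/k! (terms k=0..5) = 1.00000 + 5.42076 + 14.69231 + 26.54783 + 35.97735 + 39.00490 = 122.64315
Tail: a^6/(6!(1−ρ)) = 25372.34236/(720·0.09654) = 365.02278
P₀ = 1/(122.64315 + 365.02278) = 1/487.66593 = 0.002051

Final: 0.002051


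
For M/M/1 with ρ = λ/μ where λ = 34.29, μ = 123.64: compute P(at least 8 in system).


ρ = 34.29/123.64 = 0.2773
P(N ≥ n) = ρ^n = 0.2773^8 = 0.00003500

Final: 0.00003500


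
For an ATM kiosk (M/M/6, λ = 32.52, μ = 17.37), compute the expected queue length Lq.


a = λ/μ = 1.8722; ρ = a/6 = 0.3120
P₀ = 0.153634
Lq = P₀·a^c·ρ / (c!·(1−ρ)²) = 0.153634·43.06300·0.3120/(720·0.47330)
= 0.006058

Final: 0.006058


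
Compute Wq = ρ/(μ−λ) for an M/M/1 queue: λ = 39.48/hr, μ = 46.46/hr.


ρ = 39.48/46.46 = 0.8498
Wq = ρ/(μ−λ) = 0.8498/(46.46 − 39.48) = 0.8498/6.98 = 0.1217 hr

Final: 0.1217 hr


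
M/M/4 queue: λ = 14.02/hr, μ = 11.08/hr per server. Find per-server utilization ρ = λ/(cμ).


ρ = λ/(cμ) = 14.02/(4·11.08) = 14.02/44.32 = 0.3163

Final: 0.3163


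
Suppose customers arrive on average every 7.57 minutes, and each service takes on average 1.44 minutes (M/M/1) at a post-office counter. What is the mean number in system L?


λ = 60/7.57 = 7.9260 /hr
μ = 60/1.44 = 41.6667 /hr
ρ = λ/μ = 7.9260/41.6667 = 0.1902
L = ρ/(1−ρ) = 0.1902/0.8098 = 0.2349

Final: 0.2349


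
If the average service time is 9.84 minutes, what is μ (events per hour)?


μ = 1/(service time) in consistent units.
1 hour = 60 min, so μ = 60/9.84 = 6.0976 per hour

Final: 6.0976 /hr
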